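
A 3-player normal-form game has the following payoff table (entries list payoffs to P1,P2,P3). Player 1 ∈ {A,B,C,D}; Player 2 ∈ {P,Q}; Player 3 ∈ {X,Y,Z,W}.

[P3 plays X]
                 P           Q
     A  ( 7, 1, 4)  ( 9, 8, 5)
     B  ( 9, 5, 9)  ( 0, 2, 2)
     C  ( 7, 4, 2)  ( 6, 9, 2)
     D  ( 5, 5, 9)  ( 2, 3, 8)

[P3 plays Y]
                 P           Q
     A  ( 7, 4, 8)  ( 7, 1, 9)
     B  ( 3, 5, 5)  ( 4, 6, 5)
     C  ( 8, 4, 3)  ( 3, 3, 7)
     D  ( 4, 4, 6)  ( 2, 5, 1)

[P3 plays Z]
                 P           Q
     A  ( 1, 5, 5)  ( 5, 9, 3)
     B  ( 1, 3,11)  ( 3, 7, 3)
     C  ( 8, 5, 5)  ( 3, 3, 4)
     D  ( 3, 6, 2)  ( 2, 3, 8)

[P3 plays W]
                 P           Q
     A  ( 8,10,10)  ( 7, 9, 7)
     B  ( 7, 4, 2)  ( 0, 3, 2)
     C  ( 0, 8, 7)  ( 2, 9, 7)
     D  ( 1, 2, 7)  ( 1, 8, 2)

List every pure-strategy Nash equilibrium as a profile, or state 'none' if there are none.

PSNE = {(A,P,W)}

(A,P,X): not NE [P1→B gives 9>7; P2→Q gives 8>1; P3→W gives 10>4]
(A,P,Y): not NE [P1→C gives 8>7; P3→W gives 10>8]
(A,P,Z): not NE [P1→C gives 8>1; P2→Q gives 9>5; P3→W gives 10>5]
(A,P,W): NE
(A,Q,X): not NE [P3→Y gives 9>5]
(A,Q,Y): not NE [P2→P gives 4>1]
(A,Q,Z): not NE [P3→Y gives 9>3]
(A,Q,W): not NE [P2→P gives 10>9; P3→Y gives 9>7]
(B,P,X): not NE [P3→Z gives 11>9]
(B,P,Y): not NE [P1→C gives 8>3; P2→Q gives 6>5; P3→Z gives 11>5]
(B,P,Z): not NE [P1→C gives 8>1; P2→Q gives 7>3]
(B,P,W): not NE [P1→A gives 8>7; P3→Z gives 11>2]
(B,Q,X): not NE [P1→A gives 9>0; P2→P gives 5>2; P3→Y gives 5>2]
(B,Q,Y): not NE [P1→A gives 7>4]
(B,Q,Z): not NE [P1→A gives 5>3; P3→Y gives 5>3]
(B,Q,W): not NE [P1→A gives 7>0; P2→P gives 4>3; P3→Y gives 5>2]
(C,P,X): not NE [P1→B gives 9>7; P2→Q gives 9>4; P3→W gives 7>2]
(C,P,Y): not NE [P3→W gives 7>3]
(C,P,Z): not NE [P3→W gives 7>5]
(C,P,W): not NE [P1→A gives 8>0; P2→Q gives 9>8]
(C,Q,X): not NE [P1→A gives 9>6; P3→W gives 7>2]
(C,Q,Y): not NE [P1→A gives 7>3; P2→P gives 4>3]
(C,Q,Z): not NE [P1→A gives 5>3; P2→P gives 5>3; P3→W gives 7>4]
(C,Q,W): not NE [P1→A gives 7>2]
(D,P,X): not NE [P1→B gives 9>5]
(D,P,Y): not NE [P1→C gives 8>4; P2→Q gives 5>4; P3→X gives 9>6]
(D,P,Z): not NE [P1→C gives 8>3; P3→X gives 9>2]
(D,P,W): not NE [P1→A gives 8>1; P2→Q gives 8>2; P3→X gives 9>7]
(D,Q,X): not NE [P1→A gives 9>2; P2→P gives 5>3]
(D,Q,Y): not NE [P1→A gives 7>2; P3→Z gives 8>1]
(D,Q,Z): not NE [P1→A gives 5>2; P2→P gives 6>3]
(D,Q,W): not NE [P1→A gives 7>1; P3→Z gives 8>2]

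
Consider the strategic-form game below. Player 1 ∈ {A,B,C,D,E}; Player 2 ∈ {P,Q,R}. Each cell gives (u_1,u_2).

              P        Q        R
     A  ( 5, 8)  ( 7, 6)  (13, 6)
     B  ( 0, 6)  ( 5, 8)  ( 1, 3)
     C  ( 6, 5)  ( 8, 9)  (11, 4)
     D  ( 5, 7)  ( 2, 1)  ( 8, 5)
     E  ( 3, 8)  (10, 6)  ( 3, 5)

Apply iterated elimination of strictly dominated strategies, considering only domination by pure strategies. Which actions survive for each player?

P1 drop B (A beats it: P:5>0 Q:7>5 R:13>1)
P1 drop D (C beats it: P:6>5 Q:8>2 R:11>8)
P2 drop R (P beats it: A:8>6 C:5>4 E:8>5)
P1 drop A (C beats it: P:6>5 Q:8>7)
P1→{C,E} P2→{P,Q}

Survivors P1:{C,E} P2:{P,Q}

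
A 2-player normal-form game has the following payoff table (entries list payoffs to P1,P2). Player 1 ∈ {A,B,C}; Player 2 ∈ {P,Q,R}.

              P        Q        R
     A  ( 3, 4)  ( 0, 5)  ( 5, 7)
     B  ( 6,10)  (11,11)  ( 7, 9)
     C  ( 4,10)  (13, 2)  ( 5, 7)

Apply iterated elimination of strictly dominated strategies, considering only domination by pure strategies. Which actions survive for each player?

Remaining: P1:{B,C} P2:{P,Q}

P1 drop A (B beats it: P:6>3 Q:11>0 R:7>5)
P2 drop R (P beats it: B:10>9 C:10>7)
P1→{B,C} P2→{P,Q}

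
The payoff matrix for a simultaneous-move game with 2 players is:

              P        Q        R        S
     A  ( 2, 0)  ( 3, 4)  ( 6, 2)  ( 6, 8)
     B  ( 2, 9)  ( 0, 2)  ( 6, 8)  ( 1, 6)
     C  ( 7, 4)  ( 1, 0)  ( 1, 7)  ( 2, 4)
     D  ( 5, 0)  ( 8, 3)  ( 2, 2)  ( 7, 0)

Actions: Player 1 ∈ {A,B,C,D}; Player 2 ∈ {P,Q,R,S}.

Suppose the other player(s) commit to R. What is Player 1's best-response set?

u_1(A vs R) = 6
u_1(B vs R) = 6
u_1(C vs R) = 1
u_1(D vs R) = 2
max payoff 6 at {A,B}

BR_1 = {A,B}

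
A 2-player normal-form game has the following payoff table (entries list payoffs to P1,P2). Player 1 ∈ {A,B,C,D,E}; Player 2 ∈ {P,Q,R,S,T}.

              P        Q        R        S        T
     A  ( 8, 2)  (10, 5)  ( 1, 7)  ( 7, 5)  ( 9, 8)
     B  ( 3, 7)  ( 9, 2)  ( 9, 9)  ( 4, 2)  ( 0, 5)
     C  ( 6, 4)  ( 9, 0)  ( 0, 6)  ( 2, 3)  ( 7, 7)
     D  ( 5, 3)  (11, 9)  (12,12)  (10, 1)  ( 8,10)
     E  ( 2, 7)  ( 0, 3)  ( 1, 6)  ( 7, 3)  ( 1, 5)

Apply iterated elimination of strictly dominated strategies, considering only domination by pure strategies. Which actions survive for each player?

P1 drop B (D beats it: P:5>3 Q:11>9 R:12>9 S:10>4 T:8>0)
P1 drop C (A beats it: P:8>6 Q:10>9 R:1>0 S:7>2 T:9>7)
P1 drop E (D beats it: P:5>2 Q:11>0 R:12>1 S:10>7 T:8>1)
P2 drop P (Q beats it: A:5>2 D:9>3)
P2 drop Q (R beats it: A:7>5 D:12>9)
P2 drop S (R beats it: A:7>5 D:12>1)
P1→{A,D} P2→{R,T}

Remaining: P1:{A,D} P2:{R,T}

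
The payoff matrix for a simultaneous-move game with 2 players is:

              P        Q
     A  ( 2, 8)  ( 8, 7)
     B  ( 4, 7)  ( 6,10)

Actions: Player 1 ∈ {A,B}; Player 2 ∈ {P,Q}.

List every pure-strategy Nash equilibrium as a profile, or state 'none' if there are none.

(A,P): not NE [P1→B gives 4>2]
(A,Q): not NE [P2→P gives 8>7]
(B,P): not NE [P2→Q gives 10>7]
(B,Q): not NE [P1→A gives 8>6]

PSNE: ∅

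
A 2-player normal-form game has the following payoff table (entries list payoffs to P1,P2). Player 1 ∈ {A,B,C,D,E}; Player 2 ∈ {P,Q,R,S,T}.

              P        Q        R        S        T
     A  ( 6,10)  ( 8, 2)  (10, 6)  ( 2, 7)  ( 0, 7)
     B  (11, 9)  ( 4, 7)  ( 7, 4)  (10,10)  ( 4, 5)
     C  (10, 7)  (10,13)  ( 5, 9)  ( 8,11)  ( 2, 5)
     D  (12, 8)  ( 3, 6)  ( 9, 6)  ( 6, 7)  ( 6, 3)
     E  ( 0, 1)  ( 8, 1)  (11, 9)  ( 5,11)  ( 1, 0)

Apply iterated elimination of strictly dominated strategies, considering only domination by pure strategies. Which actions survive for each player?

P2 drop R (S beats it: A:7>6 B:10>4 C:11>9 D:7>6 E:11>9)
P1 drop A (C beats it: P:10>6 Q:10>8 S:8>2 T:2>0)
P1 drop E (C beats it: P:10>0 Q:10>8 S:8>5 T:2>1)
P2 drop T (P beats it: B:9>5 C:7>5 D:8>3)
P1→{B,C,D} P2→{P,Q,S}

IESDS → P1:{B,C,D} P2:{P,Q,S}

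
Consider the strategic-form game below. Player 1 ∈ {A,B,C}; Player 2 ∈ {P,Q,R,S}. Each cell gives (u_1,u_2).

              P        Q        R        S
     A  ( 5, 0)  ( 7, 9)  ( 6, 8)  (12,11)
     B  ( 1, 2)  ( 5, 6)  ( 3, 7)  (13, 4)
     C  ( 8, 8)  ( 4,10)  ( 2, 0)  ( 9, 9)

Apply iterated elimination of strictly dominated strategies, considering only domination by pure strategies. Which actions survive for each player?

IESDS → P1:{A,B} P2:{Q,R,S}

P2 drop P (Q beats it: A:9>0 B:6>2 C:10>8)
P1 drop C (A beats it: Q:7>4 R:6>2 S:12>9)
P1→{A,B} P2→{Q,R,S}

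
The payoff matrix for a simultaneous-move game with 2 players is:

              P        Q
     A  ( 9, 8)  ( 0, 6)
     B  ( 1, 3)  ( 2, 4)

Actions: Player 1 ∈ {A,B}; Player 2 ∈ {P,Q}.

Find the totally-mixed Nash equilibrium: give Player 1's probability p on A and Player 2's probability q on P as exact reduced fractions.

P1 indiff ⇒ q·9+(1-q)·0 = q·1+(1-q)·2 ⇒ q(8) = (1-q)(2) ⇒ q = 1/5
P2 indiff ⇒ p·8+(1-p)·3 = p·6+(1-p)·4 ⇒ p(2) = (1-p)(1) ⇒ p = 1/3

(p,q) = (1/3, 1/5)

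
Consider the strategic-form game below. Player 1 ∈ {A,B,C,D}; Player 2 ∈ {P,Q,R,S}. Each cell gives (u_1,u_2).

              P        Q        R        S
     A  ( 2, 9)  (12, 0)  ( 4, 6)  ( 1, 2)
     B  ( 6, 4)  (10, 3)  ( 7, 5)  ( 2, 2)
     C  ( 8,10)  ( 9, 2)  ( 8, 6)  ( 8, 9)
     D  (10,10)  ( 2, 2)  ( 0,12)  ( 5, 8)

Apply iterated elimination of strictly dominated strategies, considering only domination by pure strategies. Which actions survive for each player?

Remaining: P1:{C,D} P2:{P,R}

P2 drop Q (P beats it: A:9>0 B:4>3 C:10>2 D:10>2)
P1 drop A (B beats it: P:6>2 R:7>4 S:2>1)
P1 drop B (C beats it: P:8>6 R:8>7 S:8>2)
P2 drop S (P beats it: C:10>9 D:10>8)
P1→{C,D} P2→{P,R}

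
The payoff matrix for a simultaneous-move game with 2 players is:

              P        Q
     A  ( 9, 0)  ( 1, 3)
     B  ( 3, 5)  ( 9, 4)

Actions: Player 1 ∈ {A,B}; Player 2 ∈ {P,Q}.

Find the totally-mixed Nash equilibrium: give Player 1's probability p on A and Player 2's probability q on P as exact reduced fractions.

P1 indiff ⇒ q·9+(1-q)·1 = q·3+(1-q)·9 ⇒ q(6) = (1-q)(8) ⇒ q = 4/7
P2 indiff ⇒ p·0+(1-p)·5 = p·3+(1-p)·4 ⇒ p(-3) = (1-p)(-1) ⇒ p = 1/4

p=1/4, q=4/7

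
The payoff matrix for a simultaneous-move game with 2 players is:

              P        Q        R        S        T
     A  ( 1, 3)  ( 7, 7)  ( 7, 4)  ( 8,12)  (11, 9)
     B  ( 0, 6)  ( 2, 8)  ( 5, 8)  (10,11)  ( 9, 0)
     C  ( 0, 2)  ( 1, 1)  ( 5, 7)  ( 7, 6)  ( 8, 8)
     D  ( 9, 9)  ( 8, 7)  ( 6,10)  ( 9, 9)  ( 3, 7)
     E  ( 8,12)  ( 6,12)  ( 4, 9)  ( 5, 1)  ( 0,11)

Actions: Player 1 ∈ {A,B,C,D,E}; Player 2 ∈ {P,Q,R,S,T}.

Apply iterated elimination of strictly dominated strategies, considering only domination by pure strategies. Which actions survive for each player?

P1 drop C (A beats it: P:1>0 Q:7>1 R:7>5 S:8>7 T:11>8)
P1 drop E (D beats it: P:9>8 Q:8>6 R:6>4 S:9>5 T:3>0)
P2 drop P (R beats it: A:4>3 B:8>6 D:10>9)
P2 drop Q (S beats it: A:12>7 B:11>8 D:9>7)
P2 drop T (S beats it: A:12>9 B:11>0 D:9>7)
P1→{A,B,D} P2→{R,S}

IESDS → P1:{A,B,D} P2:{R,S}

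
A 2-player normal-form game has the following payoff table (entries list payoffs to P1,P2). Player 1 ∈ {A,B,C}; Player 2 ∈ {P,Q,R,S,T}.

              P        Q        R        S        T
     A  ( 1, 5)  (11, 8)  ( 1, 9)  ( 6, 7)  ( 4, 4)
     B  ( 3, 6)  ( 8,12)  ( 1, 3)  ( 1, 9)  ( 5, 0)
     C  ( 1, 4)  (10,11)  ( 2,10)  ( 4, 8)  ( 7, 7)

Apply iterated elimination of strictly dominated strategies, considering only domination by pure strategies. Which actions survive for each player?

Remaining: P1:{A,C} P2:{Q,R}

P2 drop P (Q beats it: A:8>5 B:12>6 C:11>4)
P1 drop B (C beats it: Q:10>8 R:2>1 S:4>1 T:7>5)
P2 drop S (Q beats it: A:8>7 C:11>8)
P2 drop T (Q beats it: A:8>4 C:11>7)
P1→{A,C} P2→{Q,R}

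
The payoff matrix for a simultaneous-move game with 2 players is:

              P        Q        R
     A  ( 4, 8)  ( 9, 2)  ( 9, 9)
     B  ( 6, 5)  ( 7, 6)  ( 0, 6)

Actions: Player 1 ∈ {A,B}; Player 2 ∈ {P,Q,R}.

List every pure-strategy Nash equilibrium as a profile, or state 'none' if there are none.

NE set: (A,R)

(A,P): not NE [P1→B gives 6>4; P2→R gives 9>8]
(A,Q): not NE [P2→R gives 9>2]
(A,R): NE
(B,P): not NE [P2→R gives 6>5]
(B,Q): not NE [P1→A gives 9>7]
(B,R): not NE [P1→A gives 9>0]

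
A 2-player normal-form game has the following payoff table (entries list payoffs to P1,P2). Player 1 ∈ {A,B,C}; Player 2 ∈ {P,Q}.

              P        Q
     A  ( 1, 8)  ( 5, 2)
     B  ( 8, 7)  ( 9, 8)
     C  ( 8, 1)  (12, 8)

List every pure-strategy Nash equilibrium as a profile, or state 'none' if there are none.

NE set: (C,Q)

(A,P): not NE [P1→C gives 8>1]
(A,Q): not NE [P1→C gives 12>5; P2→P gives 8>2]
(B,P): not NE [P2→Q gives 8>7]
(B,Q): not NE [P1→C gives 12>9]
(C,P): not NE [P2→Q gives 8>1]
(C,Q): NE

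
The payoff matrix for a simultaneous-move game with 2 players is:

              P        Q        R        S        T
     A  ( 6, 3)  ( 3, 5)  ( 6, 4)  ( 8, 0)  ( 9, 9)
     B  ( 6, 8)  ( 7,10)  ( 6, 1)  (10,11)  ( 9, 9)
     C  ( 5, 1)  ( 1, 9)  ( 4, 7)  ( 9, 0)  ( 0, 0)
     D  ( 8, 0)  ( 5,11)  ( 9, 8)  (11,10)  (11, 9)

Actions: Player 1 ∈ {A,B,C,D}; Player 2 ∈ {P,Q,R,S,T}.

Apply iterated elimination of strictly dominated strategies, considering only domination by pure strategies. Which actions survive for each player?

IESDS → P1:{B,D} P2:{Q,S}

P1 drop A (D beats it: P:8>6 Q:5>3 R:9>6 S:11>8 T:11>9)
P1 drop C (B beats it: P:6>5 Q:7>1 R:6>4 S:10>9 T:9>0)
P2 drop P (Q beats it: B:10>8 D:11>0)
P2 drop R (Q beats it: B:10>1 D:11>8)
P2 drop T (Q beats it: B:10>9 D:11>9)
P1→{B,D} P2→{Q,S}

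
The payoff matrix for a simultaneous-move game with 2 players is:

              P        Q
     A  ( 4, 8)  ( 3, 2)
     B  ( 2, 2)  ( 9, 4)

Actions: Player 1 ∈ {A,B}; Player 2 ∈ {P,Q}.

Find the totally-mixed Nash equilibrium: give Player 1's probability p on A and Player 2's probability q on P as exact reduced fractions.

P1 indiff ⇒ q·4+(1-q)·3 = q·2+(1-q)·9 ⇒ q(2) = (1-q)(6) ⇒ q = 3/4
P2 indiff ⇒ p·8+(1-p)·2 = p·2+(1-p)·4 ⇒ p(6) = (1-p)(2) ⇒ p = 1/4

(p,q) = (1/4, 3/4)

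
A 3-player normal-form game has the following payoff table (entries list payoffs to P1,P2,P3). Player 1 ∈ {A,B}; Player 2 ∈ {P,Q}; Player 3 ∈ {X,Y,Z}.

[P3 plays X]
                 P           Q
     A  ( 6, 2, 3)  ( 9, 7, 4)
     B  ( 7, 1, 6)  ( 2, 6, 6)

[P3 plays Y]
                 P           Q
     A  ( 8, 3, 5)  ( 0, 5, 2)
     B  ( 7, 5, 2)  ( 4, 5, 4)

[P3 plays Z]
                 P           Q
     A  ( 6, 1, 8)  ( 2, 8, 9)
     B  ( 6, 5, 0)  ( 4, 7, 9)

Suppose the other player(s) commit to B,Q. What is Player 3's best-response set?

P3 best: {Z}

u_3(X vs B,Q) = 6
u_3(Y vs B,Q) = 4
u_3(Z vs B,Q) = 9
max payoff 9 at {Z}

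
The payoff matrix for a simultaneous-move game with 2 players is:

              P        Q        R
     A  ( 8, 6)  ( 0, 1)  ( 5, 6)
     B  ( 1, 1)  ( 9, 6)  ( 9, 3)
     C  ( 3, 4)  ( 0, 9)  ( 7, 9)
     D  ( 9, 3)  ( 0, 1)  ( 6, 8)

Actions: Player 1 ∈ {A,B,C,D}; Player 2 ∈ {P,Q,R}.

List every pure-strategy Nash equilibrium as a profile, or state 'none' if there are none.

(A,P): not NE [P1→D gives 9>8]
(A,Q): not NE [P1→B gives 9>0; P2→R gives 6>1]
(A,R): not NE [P1→B gives 9>5]
(B,P): not NE [P1→D gives 9>1; P2→Q gives 6>1]
(B,Q): NE
(B,R): not NE [P2→Q gives 6>3]
(C,P): not NE [P1→D gives 9>3; P2→R gives 9>4]
(C,Q): not NE [P1→B gives 9>0]
(C,R): not NE [P1→B gives 9>7]
(D,P): not NE [P2→R gives 8>3]
(D,Q): not NE [P1→B gives 9>0; P2→R gives 8>1]
(D,R): not NE [P1→B gives 9>6]

NE set: (B,Q)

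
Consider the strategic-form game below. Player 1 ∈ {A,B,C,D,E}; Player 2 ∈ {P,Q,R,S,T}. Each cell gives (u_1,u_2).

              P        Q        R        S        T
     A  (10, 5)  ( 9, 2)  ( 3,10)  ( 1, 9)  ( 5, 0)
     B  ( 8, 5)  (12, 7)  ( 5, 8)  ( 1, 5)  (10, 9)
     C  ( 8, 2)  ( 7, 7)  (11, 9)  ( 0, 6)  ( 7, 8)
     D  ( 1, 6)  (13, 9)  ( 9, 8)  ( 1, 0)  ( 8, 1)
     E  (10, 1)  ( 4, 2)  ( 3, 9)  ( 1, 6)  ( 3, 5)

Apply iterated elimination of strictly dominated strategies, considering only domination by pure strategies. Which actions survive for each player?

P2 drop P (R beats it: A:10>5 B:8>5 C:9>2 D:8>6 E:9>1)
P2 drop S (R beats it: A:10>9 B:8>5 C:9>6 D:8>0 E:9>6)
P1 drop A (B beats it: Q:12>9 R:5>3 T:10>5)
P1 drop E (B beats it: Q:12>4 R:5>3 T:10>3)
P1→{B,C,D} P2→{Q,R,T}

IESDS → P1:{B,C,D} P2:{Q,R,T}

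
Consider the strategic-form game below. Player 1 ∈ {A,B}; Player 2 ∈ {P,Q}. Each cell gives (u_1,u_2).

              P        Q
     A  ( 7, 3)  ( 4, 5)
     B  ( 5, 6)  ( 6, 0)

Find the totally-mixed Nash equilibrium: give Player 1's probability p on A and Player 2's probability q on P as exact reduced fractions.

(p,q) = (3/4, 1/2)

P1 indiff ⇒ q·7+(1-q)·4 = q·5+(1-q)·6 ⇒ q(2) = (1-q)(2) ⇒ q = 1/2
P2 indiff ⇒ p·3+(1-p)·6 = p·5+(1-p)·0 ⇒ p(-2) = (1-p)(-6) ⇒ p = 3/4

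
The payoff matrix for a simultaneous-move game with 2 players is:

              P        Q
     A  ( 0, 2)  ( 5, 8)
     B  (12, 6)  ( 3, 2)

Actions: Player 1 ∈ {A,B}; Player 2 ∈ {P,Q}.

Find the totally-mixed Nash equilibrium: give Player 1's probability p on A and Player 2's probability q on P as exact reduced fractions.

P1 indiff ⇒ q·0+(1-q)·5 = q·12+(1-q)·3 ⇒ q(-12) = (1-q)(-2) ⇒ q = 1/7
P2 indiff ⇒ p·2+(1-p)·6 = p·8+(1-p)·2 ⇒ p(-6) = (1-p)(-4) ⇒ p = 2/5

(p,q) = (2/5, 1/7)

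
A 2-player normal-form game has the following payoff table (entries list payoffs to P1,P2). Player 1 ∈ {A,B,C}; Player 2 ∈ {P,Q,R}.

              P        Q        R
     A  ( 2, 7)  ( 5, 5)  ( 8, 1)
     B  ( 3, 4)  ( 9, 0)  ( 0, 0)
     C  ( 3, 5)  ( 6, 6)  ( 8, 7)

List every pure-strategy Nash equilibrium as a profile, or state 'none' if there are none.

(A,P): not NE [P1→C gives 3>2]
(A,Q): not NE [P1→B gives 9>5; P2→P gives 7>5]
(A,R): not NE [P2→P gives 7>1]
(B,P): NE
(B,Q): not NE [P2→P gives 4>0]
(B,R): not NE [P1→C gives 8>0; P2→P gives 4>0]
(C,P): not NE [P2→R gives 7>5]
(C,Q): not NE [P1→B gives 9>6; P2→R gives 7>6]
(C,R): NE

NE set: (B,P), (C,R)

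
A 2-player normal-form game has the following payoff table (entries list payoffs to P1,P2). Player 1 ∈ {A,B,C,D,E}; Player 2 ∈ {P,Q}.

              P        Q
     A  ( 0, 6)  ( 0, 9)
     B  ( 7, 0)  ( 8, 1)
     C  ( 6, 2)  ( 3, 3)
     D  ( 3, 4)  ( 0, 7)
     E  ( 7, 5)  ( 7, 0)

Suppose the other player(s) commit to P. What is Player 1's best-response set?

argmax u_1 = {B,E}

u_1(A vs P) = 0
u_1(B vs P) = 7
u_1(C vs P) = 6
u_1(D vs P) = 3
u_1(E vs P) = 7
max payoff 7 at {B,E}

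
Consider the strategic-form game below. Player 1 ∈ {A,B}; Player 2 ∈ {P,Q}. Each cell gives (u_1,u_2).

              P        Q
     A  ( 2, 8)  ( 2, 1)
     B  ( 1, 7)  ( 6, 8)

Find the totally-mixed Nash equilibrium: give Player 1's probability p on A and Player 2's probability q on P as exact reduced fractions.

P1 indiff ⇒ q·2+(1-q)·2 = q·1+(1-q)·6 ⇒ q(1) = (1-q)(4) ⇒ q = 4/5
P2 indiff ⇒ p·8+(1-p)·7 = p·1+(1-p)·8 ⇒ p(7) = (1-p)(1) ⇒ p = 1/8

(p,q) = (1/8, 4/5)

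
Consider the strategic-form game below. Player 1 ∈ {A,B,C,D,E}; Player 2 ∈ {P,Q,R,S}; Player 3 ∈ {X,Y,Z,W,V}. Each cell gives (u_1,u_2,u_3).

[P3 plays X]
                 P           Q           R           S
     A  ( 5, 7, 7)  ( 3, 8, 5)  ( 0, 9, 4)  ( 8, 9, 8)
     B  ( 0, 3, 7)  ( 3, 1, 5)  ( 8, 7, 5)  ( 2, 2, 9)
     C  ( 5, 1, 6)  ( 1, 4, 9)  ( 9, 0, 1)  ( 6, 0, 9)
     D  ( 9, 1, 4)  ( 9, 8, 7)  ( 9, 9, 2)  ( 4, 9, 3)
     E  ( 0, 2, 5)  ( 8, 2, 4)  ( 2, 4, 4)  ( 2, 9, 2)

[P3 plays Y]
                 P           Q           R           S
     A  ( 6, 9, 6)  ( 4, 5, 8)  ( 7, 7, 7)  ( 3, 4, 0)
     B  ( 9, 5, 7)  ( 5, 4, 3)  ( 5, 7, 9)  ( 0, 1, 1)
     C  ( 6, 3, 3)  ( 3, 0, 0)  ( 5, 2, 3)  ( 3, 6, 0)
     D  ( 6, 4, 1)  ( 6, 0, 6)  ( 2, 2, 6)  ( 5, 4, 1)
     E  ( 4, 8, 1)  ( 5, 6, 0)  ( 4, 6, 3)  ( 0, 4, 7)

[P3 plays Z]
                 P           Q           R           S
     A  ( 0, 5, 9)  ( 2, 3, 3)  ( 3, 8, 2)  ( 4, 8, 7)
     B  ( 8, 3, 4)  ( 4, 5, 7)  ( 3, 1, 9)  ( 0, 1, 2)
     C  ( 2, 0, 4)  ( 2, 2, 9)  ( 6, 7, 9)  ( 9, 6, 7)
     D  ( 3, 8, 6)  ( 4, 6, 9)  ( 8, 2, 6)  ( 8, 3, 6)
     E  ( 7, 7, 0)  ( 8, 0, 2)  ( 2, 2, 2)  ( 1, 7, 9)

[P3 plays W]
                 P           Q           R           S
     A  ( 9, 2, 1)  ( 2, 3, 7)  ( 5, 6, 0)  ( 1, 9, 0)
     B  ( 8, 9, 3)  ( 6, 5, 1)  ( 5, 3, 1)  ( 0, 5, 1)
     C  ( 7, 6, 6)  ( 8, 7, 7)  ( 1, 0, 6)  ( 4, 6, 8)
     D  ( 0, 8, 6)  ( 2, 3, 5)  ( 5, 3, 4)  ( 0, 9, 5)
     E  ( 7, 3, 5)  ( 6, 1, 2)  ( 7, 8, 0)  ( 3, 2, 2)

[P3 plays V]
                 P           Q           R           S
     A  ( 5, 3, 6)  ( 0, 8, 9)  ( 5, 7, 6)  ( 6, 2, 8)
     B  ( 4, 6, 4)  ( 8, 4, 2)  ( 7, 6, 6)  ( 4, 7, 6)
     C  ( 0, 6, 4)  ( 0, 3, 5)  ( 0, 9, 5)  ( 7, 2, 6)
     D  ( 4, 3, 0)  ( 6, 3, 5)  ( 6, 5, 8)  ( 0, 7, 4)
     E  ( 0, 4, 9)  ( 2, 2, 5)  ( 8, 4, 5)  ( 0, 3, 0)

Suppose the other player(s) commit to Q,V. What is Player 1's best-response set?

u_1(A vs Q,V) = 0
u_1(B vs Q,V) = 8
u_1(C vs Q,V) = 0
u_1(D vs Q,V) = 6
u_1(E vs Q,V) = 2
max payoff 8 at {B}

P1 best: {B}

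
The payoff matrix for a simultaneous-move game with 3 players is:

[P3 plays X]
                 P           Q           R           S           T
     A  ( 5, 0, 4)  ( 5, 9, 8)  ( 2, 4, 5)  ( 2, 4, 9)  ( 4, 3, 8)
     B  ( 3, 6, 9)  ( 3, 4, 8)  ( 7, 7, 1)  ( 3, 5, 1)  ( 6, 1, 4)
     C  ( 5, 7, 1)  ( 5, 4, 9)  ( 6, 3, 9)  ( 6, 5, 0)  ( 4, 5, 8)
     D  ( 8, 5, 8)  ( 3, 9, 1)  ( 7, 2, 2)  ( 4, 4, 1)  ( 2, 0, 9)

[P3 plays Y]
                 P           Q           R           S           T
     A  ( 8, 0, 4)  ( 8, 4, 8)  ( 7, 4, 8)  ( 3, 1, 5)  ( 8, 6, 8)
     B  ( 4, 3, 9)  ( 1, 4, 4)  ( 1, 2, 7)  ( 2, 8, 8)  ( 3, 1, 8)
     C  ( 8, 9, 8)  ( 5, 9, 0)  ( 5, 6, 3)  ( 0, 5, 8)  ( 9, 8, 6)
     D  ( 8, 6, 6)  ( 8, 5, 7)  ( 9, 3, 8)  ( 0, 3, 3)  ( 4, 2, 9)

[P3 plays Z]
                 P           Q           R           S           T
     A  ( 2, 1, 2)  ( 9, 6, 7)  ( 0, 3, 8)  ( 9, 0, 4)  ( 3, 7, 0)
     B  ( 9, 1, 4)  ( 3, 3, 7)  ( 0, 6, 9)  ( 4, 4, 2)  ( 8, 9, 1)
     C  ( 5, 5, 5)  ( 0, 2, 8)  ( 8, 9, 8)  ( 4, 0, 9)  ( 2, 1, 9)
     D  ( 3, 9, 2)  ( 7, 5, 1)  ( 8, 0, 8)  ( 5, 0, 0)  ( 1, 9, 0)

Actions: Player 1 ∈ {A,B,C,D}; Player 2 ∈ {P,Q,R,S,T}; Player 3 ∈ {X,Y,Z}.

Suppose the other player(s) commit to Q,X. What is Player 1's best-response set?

BR_1 = {A,C}

u_1(A vs Q,X) = 5
u_1(B vs Q,X) = 3
u_1(C vs Q,X) = 5
u_1(D vs Q,X) = 3
max payoff 5 at {A,C}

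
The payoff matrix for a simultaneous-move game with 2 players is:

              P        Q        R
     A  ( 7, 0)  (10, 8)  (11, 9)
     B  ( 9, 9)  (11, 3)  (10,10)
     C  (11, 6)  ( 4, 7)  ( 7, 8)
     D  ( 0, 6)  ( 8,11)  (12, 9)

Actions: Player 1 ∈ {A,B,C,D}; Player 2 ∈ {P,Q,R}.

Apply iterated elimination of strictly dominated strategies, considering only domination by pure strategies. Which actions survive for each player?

P2 drop P (R beats it: A:9>0 B:10>9 C:8>6 D:9>6)
P1 drop C (A beats it: Q:10>4 R:11>7)
P1→{A,B,D} P2→{Q,R}

Survivors P1:{A,B,D} P2:{Q,R}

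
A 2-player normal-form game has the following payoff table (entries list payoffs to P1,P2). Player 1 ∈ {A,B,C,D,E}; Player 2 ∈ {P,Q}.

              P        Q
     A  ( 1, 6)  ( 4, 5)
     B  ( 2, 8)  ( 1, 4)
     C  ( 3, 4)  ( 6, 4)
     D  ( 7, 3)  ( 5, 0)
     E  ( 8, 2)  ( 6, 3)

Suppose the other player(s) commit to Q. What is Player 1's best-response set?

argmax u_1 = {C,E}

u_1(A vs Q) = 4
u_1(B vs Q) = 1
u_1(C vs Q) = 6
u_1(D vs Q) = 5
u_1(E vs Q) = 6
max payoff 6 at {C,E}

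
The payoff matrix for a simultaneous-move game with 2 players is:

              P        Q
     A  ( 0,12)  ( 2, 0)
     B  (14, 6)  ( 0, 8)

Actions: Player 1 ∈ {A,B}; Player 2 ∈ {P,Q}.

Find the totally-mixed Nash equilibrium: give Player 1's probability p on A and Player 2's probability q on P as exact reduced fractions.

(p,q) = (1/7, 1/8)

P1 indiff ⇒ q·0+(1-q)·2 = q·14+(1-q)·0 ⇒ q(-14) = (1-q)(-2) ⇒ q = 1/8
P2 indiff ⇒ p·12+(1-p)·6 = p·0+(1-p)·8 ⇒ p(12) = (1-p)(2) ⇒ p = 1/7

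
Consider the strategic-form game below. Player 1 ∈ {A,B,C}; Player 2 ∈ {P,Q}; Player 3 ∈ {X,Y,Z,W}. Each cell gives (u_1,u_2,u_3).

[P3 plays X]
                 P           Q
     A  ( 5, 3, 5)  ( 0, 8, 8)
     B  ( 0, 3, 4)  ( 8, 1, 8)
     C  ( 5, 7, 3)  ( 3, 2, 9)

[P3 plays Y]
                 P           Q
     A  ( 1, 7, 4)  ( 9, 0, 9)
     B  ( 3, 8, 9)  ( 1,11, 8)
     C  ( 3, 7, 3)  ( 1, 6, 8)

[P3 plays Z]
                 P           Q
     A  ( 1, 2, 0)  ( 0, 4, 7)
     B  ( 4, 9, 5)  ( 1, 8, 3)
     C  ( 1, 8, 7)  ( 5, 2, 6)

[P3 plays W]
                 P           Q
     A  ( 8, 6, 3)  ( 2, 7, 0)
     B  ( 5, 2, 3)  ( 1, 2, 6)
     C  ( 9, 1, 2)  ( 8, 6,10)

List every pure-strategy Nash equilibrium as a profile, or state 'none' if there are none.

(A,P,X): not NE [P2→Q gives 8>3]
(A,P,Y): not NE [P1→C gives 3>1; P3→X gives 5>4]
(A,P,Z): not NE [P1→B gives 4>1; P2→Q gives 4>2; P3→X gives 5>0]
(A,P,W): not NE [P1→C gives 9>8; P2→Q gives 7>6; P3→X gives 5>3]
(A,Q,X): not NE [P1→B gives 8>0; P3→Y gives 9>8]
(A,Q,Y): not NE [P2→P gives 7>0]
(A,Q,Z): not NE [P1→C gives 5>0; P3→Y gives 9>7]
(A,Q,W): not NE [P1→C gives 8>2; P3→Y gives 9>0]
(B,P,X): not NE [P1→C gives 5>0; P3→Y gives 9>4]
(B,P,Y): not NE [P2→Q gives 11>8]
(B,P,Z): not NE [P3→Y gives 9>5]
(B,P,W): not NE [P1→C gives 9>5; P3→Y gives 9>3]
(B,Q,X): not NE [P2→P gives 3>1]
(B,Q,Y): not NE [P1→A gives 9>1]
(B,Q,Z): not NE [P1→C gives 5>1; P2→P gives 9>8; P3→Y gives 8>3]
(B,Q,W): not NE [P1→C gives 8>1; P3→Y gives 8>6]
(C,P,X): not NE [P3→Z gives 7>3]
(C,P,Y): not NE [P3→Z gives 7>3]
(C,P,Z): not NE [P1→B gives 4>1]
(C,P,W): not NE [P2→Q gives 6>1; P3→Z gives 7>2]
(C,Q,X): not NE [P1→B gives 8>3; P2→P gives 7>2; P3→W gives 10>9]
(C,Q,Y): not NE [P1→A gives 9>1; P2→P gives 7>6; P3→W gives 10>8]
(C,Q,Z): not NE [P2→P gives 8>2; P3→W gives 10>6]
(C,Q,W): NE

NE set: (C,Q,W)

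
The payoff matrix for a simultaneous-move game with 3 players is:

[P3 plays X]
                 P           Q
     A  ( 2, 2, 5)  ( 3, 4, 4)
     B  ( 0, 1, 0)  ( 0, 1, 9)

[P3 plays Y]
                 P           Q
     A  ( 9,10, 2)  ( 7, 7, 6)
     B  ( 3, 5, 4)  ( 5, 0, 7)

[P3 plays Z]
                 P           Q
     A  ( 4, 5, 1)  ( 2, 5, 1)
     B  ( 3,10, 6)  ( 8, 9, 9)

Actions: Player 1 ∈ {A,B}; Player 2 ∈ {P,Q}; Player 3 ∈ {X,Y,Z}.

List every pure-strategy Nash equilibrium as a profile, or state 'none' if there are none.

(A,P,X): not NE [P2→Q gives 4>2]
(A,P,Y): not NE [P3→X gives 5>2]
(A,P,Z): not NE [P3→X gives 5>1]
(A,Q,X): not NE [P3→Y gives 6>4]
(A,Q,Y): not NE [P2→P gives 10>7]
(A,Q,Z): not NE [P1→B gives 8>2; P3→Y gives 6>1]
(B,P,X): not NE [P1→A gives 2>0; P3→Z gives 6>0]
(B,P,Y): not NE [P1→A gives 9>3; P3→Z gives 6>4]
(B,P,Z): not NE [P1→A gives 4>3]
(B,Q,X): not NE [P1→A gives 3>0]
(B,Q,Y): not NE [P1→A gives 7>5; P2→P gives 5>0; P3→Z gives 9>7]
(B,Q,Z): not NE [P2→P gives 10>9]

Equilibria: none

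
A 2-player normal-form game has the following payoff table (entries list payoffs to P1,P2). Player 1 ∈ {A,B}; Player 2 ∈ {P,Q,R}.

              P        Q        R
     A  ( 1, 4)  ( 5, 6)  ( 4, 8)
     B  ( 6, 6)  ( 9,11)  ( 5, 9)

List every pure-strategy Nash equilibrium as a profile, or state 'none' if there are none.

(A,P): not NE [P1→B gives 6>1; P2→R gives 8>4]
(A,Q): not NE [P1→B gives 9>5; P2→R gives 8>6]
(A,R): not NE [P1→B gives 5>4]
(B,P): not NE [P2→Q gives 11>6]
(B,Q): NE
(B,R): not NE [P2→Q gives 11>9]

PSNE = {(B,Q)}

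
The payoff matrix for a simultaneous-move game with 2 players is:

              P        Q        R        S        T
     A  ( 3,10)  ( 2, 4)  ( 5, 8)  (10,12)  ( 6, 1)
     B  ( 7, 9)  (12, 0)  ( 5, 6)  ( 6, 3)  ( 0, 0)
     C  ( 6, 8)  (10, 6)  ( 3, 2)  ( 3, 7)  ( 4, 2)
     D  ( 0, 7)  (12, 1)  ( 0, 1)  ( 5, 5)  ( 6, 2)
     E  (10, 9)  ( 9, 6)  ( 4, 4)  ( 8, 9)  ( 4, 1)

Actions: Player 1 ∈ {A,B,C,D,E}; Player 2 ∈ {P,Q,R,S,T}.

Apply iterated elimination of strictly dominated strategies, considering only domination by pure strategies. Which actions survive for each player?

P2 drop Q (P beats it: A:10>4 B:9>0 C:8>6 D:7>1 E:9>6)
P2 drop R (P beats it: A:10>8 B:9>6 C:8>2 D:7>1 E:9>4)
P1 drop B (E beats it: P:10>7 S:8>6 T:4>0)
P2 drop T (P beats it: A:10>1 C:8>2 D:7>2 E:9>1)
P1 drop C (E beats it: P:10>6 S:8>3)
P1 drop D (A beats it: P:3>0 S:10>5)
P1→{A,E} P2→{P,S}

Survivors P1:{A,E} P2:{P,S}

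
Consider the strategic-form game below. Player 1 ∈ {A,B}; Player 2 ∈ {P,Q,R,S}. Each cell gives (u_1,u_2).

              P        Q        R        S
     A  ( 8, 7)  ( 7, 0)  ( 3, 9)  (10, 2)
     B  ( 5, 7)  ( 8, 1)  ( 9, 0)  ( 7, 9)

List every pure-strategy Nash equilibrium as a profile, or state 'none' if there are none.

No pure NE.

(A,P): not NE [P2→R gives 9>7]
(A,Q): not NE [P1→B gives 8>7; P2→R gives 9>0]
(A,R): not NE [P1→B gives 9>3]
(A,S): not NE [P2→R gives 9>2]
(B,P): not NE [P1→A gives 8>5; P2→S gives 9>7]
(B,Q): not NE [P2→S gives 9>1]
(B,R): not NE [P2→S gives 9>0]
(B,S): not NE [P1→A gives 10>7]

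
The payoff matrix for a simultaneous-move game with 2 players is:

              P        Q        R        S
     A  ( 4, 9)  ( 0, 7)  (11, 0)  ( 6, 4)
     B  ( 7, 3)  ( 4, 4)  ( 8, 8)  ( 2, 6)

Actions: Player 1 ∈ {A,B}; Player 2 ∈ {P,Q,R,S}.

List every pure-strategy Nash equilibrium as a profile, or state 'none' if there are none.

PSNE: ∅

(A,P): not NE [P1→B gives 7>4]
(A,Q): not NE [P1→B gives 4>0; P2→P gives 9>7]
(A,R): not NE [P2→P gives 9>0]
(A,S): not NE [P2→P gives 9>4]
(B,P): not NE [P2→R gives 8>3]
(B,Q): not NE [P2→R gives 8>4]
(B,R): not NE [P1→A gives 11>8]
(B,S): not NE [P1→A gives 6>2; P2→R gives 8>6]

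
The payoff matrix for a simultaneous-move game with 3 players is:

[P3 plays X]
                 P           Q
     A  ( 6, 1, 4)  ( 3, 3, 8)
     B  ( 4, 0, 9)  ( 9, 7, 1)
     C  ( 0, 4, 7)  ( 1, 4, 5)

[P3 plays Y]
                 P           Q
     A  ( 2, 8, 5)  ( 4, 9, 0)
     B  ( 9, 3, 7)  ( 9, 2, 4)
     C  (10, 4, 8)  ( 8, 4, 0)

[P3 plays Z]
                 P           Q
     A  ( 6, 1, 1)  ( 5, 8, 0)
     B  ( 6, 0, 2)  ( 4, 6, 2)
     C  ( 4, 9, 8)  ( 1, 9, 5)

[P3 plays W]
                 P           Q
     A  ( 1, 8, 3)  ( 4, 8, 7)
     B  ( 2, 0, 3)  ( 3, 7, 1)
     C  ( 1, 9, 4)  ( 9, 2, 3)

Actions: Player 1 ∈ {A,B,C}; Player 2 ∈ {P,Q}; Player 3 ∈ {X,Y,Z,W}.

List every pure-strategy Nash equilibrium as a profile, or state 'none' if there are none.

PSNE = {(C,P,Y)}

(A,P,X): not NE [P2→Q gives 3>1; P3→Y gives 5>4]
(A,P,Y): not NE [P1→C gives 10>2; P2→Q gives 9>8]
(A,P,Z): not NE [P2→Q gives 8>1; P3→Y gives 5>1]
(A,P,W): not NE [P1→B gives 2>1; P3→Y gives 5>3]
(A,Q,X): not NE [P1→B gives 9>3]
(A,Q,Y): not NE [P1→B gives 9>4; P3→X gives 8>0]
(A,Q,Z): not NE [P3→X gives 8>0]
(A,Q,W): not NE [P1→C gives 9>4; P3→X gives 8>7]
(B,P,X): not NE [P1→A gives 6>4; P2→Q gives 7>0]
(B,P,Y): not NE [P1→C gives 10>9; P3→X gives 9>7]
(B,P,Z): not NE [P2→Q gives 6>0; P3→X gives 9>2]
(B,P,W): not NE [P2→Q gives 7>0; P3→X gives 9>3]
(B,Q,X): not NE [P3→Y gives 4>1]
(B,Q,Y): not NE [P2→P gives 3>2]
(B,Q,Z): not NE [P1→A gives 5>4; P3→Y gives 4>2]
(B,Q,W): not NE [P1→C gives 9>3; P3→Y gives 4>1]
(C,P,X): not NE [P1→A gives 6>0; P3→Z gives 8>7]
(C,P,Y): NE
(C,P,Z): not NE [P1→B gives 6>4]
(C,P,W): not NE [P1→B gives 2>1; P3→Z gives 8>4]
(C,Q,X): not NE [P1→B gives 9>1]
(C,Q,Y): not NE [P1→B gives 9>8; P3→Z gives 5>0]
(C,Q,Z): not NE [P1→A gives 5>1]
(C,Q,W): not NE [P2→P gives 9>2; P3→Z gives 5>3]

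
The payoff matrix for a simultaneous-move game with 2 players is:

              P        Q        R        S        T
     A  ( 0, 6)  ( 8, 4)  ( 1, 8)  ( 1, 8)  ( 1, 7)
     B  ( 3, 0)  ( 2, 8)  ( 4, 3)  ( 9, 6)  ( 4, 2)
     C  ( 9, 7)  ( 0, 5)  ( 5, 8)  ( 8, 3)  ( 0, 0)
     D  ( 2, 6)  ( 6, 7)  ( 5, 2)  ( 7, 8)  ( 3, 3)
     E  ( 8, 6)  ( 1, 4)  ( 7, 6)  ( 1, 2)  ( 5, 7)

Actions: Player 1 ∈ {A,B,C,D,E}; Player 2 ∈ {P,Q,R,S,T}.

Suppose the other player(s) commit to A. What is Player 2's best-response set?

BR_2 = {R,S}

u_2(P vs A) = 6
u_2(Q vs A) = 4
u_2(R vs A) = 8
u_2(S vs A) = 8
u_2(T vs A) = 7
max payoff 8 at {R,S}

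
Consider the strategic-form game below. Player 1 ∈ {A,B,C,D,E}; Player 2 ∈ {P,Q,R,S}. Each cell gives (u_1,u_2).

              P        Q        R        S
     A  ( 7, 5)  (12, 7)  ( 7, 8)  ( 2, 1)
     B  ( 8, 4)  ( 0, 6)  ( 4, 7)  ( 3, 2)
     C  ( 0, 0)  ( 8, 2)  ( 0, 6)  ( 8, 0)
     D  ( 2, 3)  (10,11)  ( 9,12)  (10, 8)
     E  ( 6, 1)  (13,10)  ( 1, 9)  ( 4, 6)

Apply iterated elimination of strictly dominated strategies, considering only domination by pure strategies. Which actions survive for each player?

IESDS → P1:{A,D,E} P2:{Q,R}

P1 drop C (D beats it: P:2>0 Q:10>8 R:9>0 S:10>8)
P2 drop P (Q beats it: A:7>5 B:6>4 D:11>3 E:10>1)
P1 drop B (D beats it: Q:10>0 R:9>4 S:10>3)
P2 drop S (Q beats it: A:7>1 D:11>8 E:10>6)
P1→{A,D,E} P2→{Q,R}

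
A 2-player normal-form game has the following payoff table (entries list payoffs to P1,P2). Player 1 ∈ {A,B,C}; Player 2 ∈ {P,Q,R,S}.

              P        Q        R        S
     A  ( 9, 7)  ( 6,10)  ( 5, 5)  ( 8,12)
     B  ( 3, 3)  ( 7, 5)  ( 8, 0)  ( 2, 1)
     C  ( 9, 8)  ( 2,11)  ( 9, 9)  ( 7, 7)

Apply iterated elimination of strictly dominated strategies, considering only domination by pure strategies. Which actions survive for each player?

P2 drop P (Q beats it: A:10>7 B:5>3 C:11>8)
P2 drop R (Q beats it: A:10>5 B:5>0 C:11>9)
P1 drop C (A beats it: Q:6>2 S:8>7)
P1→{A,B} P2→{Q,S}

Remaining: P1:{A,B} P2:{Q,S}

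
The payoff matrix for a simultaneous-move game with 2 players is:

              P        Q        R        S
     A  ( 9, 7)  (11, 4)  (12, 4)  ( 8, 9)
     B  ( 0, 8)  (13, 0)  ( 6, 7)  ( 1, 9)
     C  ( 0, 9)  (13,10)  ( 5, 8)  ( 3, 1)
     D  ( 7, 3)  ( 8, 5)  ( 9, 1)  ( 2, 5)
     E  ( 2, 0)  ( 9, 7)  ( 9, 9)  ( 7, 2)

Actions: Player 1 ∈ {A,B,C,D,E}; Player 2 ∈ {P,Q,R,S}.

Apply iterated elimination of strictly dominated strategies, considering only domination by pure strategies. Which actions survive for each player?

IESDS → P1:{A,B,C} P2:{P,Q,S}

P1 drop D (A beats it: P:9>7 Q:11>8 R:12>9 S:8>2)
P1 drop E (A beats it: P:9>2 Q:11>9 R:12>9 S:8>7)
P2 drop R (P beats it: A:7>4 B:8>7 C:9>8)
P1→{A,B,C} P2→{P,Q,S}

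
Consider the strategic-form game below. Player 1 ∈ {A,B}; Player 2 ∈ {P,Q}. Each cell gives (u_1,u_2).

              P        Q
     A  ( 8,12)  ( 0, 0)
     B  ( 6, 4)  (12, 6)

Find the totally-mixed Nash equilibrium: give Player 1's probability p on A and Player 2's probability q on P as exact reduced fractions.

P1 mixes 1/7 on A; P2 mixes 6/7 on P

P1 indiff ⇒ q·8+(1-q)·0 = q·6+(1-q)·12 ⇒ q(2) = (1-q)(12) ⇒ q = 6/7
P2 indiff ⇒ p·12+(1-p)·4 = p·0+(1-p)·6 ⇒ p(12) = (1-p)(2) ⇒ p = 1/7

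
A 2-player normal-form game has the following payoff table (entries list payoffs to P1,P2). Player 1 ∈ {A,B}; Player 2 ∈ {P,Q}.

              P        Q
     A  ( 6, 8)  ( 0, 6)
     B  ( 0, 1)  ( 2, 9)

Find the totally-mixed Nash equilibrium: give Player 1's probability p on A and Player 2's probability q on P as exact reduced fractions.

P1 indiff ⇒ q·6+(1-q)·0 = q·0+(1-q)·2 ⇒ q(6) = (1-q)(2) ⇒ q = 1/4
P2 indiff ⇒ p·8+(1-p)·1 = p·6+(1-p)·9 ⇒ p(2) = (1-p)(8) ⇒ p = 4/5

P1 mixes 4/5 on A; P2 mixes 1/4 on P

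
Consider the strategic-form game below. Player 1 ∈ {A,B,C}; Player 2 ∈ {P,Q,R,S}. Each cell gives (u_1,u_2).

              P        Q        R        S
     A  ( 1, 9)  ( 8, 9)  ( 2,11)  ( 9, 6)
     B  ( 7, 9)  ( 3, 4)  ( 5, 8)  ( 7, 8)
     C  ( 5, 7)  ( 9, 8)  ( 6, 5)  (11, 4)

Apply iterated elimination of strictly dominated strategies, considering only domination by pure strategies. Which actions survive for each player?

Remaining: P1:{B,C} P2:{P,Q}

P1 drop A (C beats it: P:5>1 Q:9>8 R:6>2 S:11>9)
P2 drop R (P beats it: B:9>8 C:7>5)
P2 drop S (P beats it: B:9>8 C:7>4)
P1→{B,C} P2→{P,Q}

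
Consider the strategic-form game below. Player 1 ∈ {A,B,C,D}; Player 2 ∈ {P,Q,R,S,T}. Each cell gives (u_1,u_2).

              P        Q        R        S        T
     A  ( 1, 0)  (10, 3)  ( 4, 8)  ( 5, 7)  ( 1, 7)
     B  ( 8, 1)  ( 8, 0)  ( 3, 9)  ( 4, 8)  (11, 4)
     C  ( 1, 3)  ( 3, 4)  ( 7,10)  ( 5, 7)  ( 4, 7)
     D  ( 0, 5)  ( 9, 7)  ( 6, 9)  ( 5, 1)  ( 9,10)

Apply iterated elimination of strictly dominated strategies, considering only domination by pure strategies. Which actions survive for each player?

P2 drop P (R beats it: A:8>0 B:9>1 C:10>3 D:9>5)
P2 drop Q (R beats it: A:8>3 B:9>0 C:10>4 D:9>7)
P2 drop S (R beats it: A:8>7 B:9>8 C:10>7 D:9>1)
P1 drop A (C beats it: R:7>4 T:4>1)
P1→{B,C,D} P2→{R,T}

Survivors P1:{B,C,D} P2:{R,T}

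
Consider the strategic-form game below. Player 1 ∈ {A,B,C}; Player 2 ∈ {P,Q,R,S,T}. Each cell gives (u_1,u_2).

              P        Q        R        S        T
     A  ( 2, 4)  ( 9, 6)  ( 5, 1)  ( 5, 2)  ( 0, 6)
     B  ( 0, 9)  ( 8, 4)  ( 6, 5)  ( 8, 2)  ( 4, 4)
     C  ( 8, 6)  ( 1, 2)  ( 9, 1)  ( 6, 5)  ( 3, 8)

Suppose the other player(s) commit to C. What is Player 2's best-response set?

u_2(P vs C) = 6
u_2(Q vs C) = 2
u_2(R vs C) = 1
u_2(S vs C) = 5
u_2(T vs C) = 8
max payoff 8 at {T}

BR_2 = {T}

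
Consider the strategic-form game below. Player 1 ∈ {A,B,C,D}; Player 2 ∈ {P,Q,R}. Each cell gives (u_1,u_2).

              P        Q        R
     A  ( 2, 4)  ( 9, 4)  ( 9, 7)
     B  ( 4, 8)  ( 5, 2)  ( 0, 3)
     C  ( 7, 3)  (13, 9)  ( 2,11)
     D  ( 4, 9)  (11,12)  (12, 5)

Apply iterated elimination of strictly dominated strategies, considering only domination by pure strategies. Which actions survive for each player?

Survivors P1:{C,D} P2:{Q,R}

P1 drop A (D beats it: P:4>2 Q:11>9 R:12>9)
P1 drop B (C beats it: P:7>4 Q:13>5 R:2>0)
P2 drop P (Q beats it: C:9>3 D:12>9)
P1→{C,D} P2→{Q,R}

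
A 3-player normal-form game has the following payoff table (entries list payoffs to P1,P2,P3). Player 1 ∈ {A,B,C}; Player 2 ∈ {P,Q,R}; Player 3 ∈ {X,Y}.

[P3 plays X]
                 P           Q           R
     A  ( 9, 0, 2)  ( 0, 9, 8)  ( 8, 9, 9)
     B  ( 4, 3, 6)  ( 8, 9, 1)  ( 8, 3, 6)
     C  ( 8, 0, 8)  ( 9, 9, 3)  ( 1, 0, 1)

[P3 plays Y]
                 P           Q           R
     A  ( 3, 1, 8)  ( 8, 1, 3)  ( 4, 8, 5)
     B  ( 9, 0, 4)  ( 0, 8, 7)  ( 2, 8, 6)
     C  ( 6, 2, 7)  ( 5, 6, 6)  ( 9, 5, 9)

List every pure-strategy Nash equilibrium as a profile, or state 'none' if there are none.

Nash profiles: (A,R,X)

(A,P,X): not NE [P2→R gives 9>0; P3→Y gives 8>2]
(A,P,Y): not NE [P1→B gives 9>3; P2→R gives 8>1]
(A,Q,X): not NE [P1→C gives 9>0]
(A,Q,Y): not NE [P2→R gives 8>1; P3→X gives 8>3]
(A,R,X): NE
(A,R,Y): not NE [P1→C gives 9>4; P3→X gives 9>5]
(B,P,X): not NE [P1→A gives 9>4; P2→Q gives 9>3]
(B,P,Y): not NE [P2→R gives 8>0; P3→X gives 6>4]
(B,Q,X): not NE [P1→C gives 9>8; P3→Y gives 7>1]
(B,Q,Y): not NE [P1→A gives 8>0]
(B,R,X): not NE [P2→Q gives 9>3]
(B,R,Y): not NE [P1→C gives 9>2]
(C,P,X): not NE [P1→A gives 9>8; P2→Q gives 9>0]
(C,P,Y): not NE [P1→B gives 9>6; P2→Q gives 6>2; P3→X gives 8>7]
(C,Q,X): not NE [P3→Y gives 6>3]
(C,Q,Y): not NE [P1→A gives 8>5]
(C,R,X): not NE [P1→B gives 8>1; P2→Q gives 9>0; P3→Y gives 9>1]
(C,R,Y): not NE [P2→Q gives 6>5]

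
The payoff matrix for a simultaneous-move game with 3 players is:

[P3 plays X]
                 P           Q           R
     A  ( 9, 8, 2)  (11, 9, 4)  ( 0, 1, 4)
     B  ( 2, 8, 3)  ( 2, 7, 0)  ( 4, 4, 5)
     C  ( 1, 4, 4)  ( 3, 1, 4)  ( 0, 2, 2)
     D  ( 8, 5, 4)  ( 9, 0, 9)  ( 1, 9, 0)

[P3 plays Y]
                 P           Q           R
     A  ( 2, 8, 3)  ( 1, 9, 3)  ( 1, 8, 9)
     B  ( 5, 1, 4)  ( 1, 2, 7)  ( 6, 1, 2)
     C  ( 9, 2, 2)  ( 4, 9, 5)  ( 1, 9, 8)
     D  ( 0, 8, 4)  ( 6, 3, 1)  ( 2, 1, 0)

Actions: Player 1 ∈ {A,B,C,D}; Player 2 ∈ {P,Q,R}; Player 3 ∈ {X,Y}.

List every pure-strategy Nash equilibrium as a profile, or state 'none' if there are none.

Nash profiles: (A,Q,X)

(A,P,X): not NE [P2→Q gives 9>8; P3→Y gives 3>2]
(A,P,Y): not NE [P1→C gives 9>2; P2→Q gives 9>8]
(A,Q,X): NE
(A,Q,Y): not NE [P1→D gives 6>1; P3→X gives 4>3]
(A,R,X): not NE [P1→B gives 4>0; P2→Q gives 9>1; P3→Y gives 9>4]
(A,R,Y): not NE [P1→B gives 6>1; P2→Q gives 9>8]
(B,P,X): not NE [P1→A gives 9>2; P3→Y gives 4>3]
(B,P,Y): not NE [P1→C gives 9>5; P2→Q gives 2>1]
(B,Q,X): not NE [P1→A gives 11>2; P2→P gives 8>7; P3→Y gives 7>0]
(B,Q,Y): not NE [P1→D gives 6>1]
(B,R,X): not NE [P2→P gives 8>4]
(B,R,Y): not NE [P2→Q gives 2>1; P3→X gives 5>2]
(C,P,X): not NE [P1→A gives 9>1]
(C,P,Y): not NE [P2→R gives 9>2; P3→X gives 4>2]
(C,Q,X): not NE [P1→A gives 11>3; P2→P gives 4>1; P3→Y gives 5>4]
(C,Q,Y): not NE [P1→D gives 6>4]
(C,R,X): not NE [P1→B gives 4>0; P2→P gives 4>2; P3→Y gives 8>2]
(C,R,Y): not NE [P1→B gives 6>1]
(D,P,X): not NE [P1→A gives 9>8; P2→R gives 9>5]
(D,P,Y): not NE [P1→C gives 9>0]
(D,Q,X): not NE [P1→A gives 11>9; P2→R gives 9>0]
(D,Q,Y): not NE [P2→P gives 8>3; P3→X gives 9>1]
(D,R,X): not NE [P1→B gives 4>1]
(D,R,Y): not NE [P1→B gives 6>2; P2→P gives 8>1]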